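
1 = 1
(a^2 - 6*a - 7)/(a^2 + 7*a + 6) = (a - 7)/(a + 6)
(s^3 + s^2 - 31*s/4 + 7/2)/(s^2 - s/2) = s + 3/2 - 7/s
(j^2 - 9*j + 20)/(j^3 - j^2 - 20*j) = (j - 4)/(j*(j + 4))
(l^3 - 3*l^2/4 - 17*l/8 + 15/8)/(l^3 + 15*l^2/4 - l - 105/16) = 2*(l - 1)/(2*l + 7)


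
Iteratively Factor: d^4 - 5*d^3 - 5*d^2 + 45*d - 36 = (d - 4)*(d^3 - d^2 - 9*d + 9) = (d - 4)*(d - 1)*(d^2 - 9) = (d - 4)*(d - 1)*(d + 3)*(d - 3)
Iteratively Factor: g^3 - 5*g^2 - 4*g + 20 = (g - 2)*(g^2 - 3*g - 10) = (g - 5)*(g - 2)*(g + 2)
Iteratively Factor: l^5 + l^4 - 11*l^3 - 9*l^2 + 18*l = (l - 1)*(l^4 + 2*l^3 - 9*l^2 - 18*l) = (l - 1)*(l + 3)*(l^3 - l^2 - 6*l) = (l - 1)*(l + 2)*(l + 3)*(l^2 - 3*l) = l*(l - 1)*(l + 2)*(l + 3)*(l - 3)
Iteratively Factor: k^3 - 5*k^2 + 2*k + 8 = (k - 4)*(k^2 - k - 2) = (k - 4)*(k + 1)*(k - 2)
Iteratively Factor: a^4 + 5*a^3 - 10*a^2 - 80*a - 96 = (a + 4)*(a^3 + a^2 - 14*a - 24) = (a + 3)*(a + 4)*(a^2 - 2*a - 8) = (a + 2)*(a + 3)*(a + 4)*(a - 4)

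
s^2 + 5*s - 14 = (s - 2)*(s + 7)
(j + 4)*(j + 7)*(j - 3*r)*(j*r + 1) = j^4*r - 3*j^3*r^2 + 11*j^3*r + j^3 - 33*j^2*r^2 + 25*j^2*r + 11*j^2 - 84*j*r^2 - 33*j*r + 28*j - 84*r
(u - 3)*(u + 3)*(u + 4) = u^3 + 4*u^2 - 9*u - 36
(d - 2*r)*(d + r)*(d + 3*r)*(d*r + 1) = d^4*r + 2*d^3*r^2 + d^3 - 5*d^2*r^3 + 2*d^2*r - 6*d*r^4 - 5*d*r^2 - 6*r^3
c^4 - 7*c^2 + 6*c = c*(c - 2)*(c - 1)*(c + 3)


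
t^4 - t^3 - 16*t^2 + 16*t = t*(t - 4)*(t - 1)*(t + 4)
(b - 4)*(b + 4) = b^2 - 16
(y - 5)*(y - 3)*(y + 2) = y^3 - 6*y^2 - y + 30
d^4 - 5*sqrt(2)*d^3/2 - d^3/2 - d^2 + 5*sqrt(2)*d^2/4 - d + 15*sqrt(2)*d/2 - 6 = (d - 2)*(d + 3/2)*(d - 2*sqrt(2))*(d - sqrt(2)/2)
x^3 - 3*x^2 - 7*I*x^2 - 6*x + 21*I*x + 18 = (x - 3)*(x - 6*I)*(x - I)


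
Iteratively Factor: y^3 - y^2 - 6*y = (y + 2)*(y^2 - 3*y) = y*(y + 2)*(y - 3)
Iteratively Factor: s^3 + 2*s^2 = (s)*(s^2 + 2*s) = s^2*(s + 2)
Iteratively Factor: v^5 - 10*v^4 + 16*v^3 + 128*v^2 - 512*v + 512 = (v - 4)*(v^4 - 6*v^3 - 8*v^2 + 96*v - 128) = (v - 4)^2*(v^3 - 2*v^2 - 16*v + 32) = (v - 4)^2*(v - 2)*(v^2 - 16) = (v - 4)^2*(v - 2)*(v + 4)*(v - 4)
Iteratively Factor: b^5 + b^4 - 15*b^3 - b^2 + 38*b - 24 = (b + 2)*(b^4 - b^3 - 13*b^2 + 25*b - 12) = (b - 3)*(b + 2)*(b^3 + 2*b^2 - 7*b + 4) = (b - 3)*(b - 1)*(b + 2)*(b^2 + 3*b - 4) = (b - 3)*(b - 1)*(b + 2)*(b + 4)*(b - 1)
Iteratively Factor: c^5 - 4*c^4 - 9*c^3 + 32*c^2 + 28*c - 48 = (c - 1)*(c^4 - 3*c^3 - 12*c^2 + 20*c + 48) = (c - 4)*(c - 1)*(c^3 + c^2 - 8*c - 12) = (c - 4)*(c - 3)*(c - 1)*(c^2 + 4*c + 4) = (c - 4)*(c - 3)*(c - 1)*(c + 2)*(c + 2)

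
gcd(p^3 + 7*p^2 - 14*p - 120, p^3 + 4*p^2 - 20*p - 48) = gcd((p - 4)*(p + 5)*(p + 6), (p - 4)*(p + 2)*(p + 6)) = p^2 + 2*p - 24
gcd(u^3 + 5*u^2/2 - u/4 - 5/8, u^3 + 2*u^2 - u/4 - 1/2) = u^2 - 1/4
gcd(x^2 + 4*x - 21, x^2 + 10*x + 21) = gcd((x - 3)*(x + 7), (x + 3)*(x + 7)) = x + 7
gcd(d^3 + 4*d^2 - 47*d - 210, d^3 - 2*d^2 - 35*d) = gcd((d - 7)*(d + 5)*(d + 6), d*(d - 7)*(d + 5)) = d^2 - 2*d - 35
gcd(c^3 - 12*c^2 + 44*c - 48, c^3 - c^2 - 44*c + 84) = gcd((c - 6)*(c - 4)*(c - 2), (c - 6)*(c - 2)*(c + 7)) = c^2 - 8*c + 12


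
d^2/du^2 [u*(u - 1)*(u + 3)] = 6*u + 4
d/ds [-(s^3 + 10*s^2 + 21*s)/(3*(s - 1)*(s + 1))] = (-s^4 + 24*s^2 + 20*s + 21)/(3*(s^4 - 2*s^2 + 1))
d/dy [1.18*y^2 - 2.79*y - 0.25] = 2.36*y - 2.79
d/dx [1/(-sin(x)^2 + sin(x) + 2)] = (2*sin(x) - 1)*cos(x)/(sin(x) + cos(x)^2 + 1)^2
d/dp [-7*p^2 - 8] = -14*p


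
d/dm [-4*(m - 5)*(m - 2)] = 28 - 8*m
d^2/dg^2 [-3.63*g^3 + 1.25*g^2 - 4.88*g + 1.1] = 2.5 - 21.78*g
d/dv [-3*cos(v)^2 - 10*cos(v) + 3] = 2*(3*cos(v) + 5)*sin(v)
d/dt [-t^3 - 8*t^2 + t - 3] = -3*t^2 - 16*t + 1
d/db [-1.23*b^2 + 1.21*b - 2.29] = 1.21 - 2.46*b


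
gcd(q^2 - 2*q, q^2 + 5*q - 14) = q - 2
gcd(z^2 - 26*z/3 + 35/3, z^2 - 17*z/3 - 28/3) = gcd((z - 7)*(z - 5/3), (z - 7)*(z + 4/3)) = z - 7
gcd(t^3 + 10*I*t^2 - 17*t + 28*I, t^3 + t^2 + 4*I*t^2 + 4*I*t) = t + 4*I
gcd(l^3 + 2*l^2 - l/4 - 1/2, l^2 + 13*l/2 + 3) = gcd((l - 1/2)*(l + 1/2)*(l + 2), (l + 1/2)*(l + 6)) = l + 1/2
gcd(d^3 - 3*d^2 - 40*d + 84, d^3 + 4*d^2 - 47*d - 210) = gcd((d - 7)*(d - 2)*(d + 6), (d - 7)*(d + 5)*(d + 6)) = d^2 - d - 42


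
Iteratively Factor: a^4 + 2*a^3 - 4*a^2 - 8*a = (a + 2)*(a^3 - 4*a) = a*(a + 2)*(a^2 - 4) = a*(a + 2)^2*(a - 2)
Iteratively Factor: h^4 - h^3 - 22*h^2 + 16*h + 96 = (h - 4)*(h^3 + 3*h^2 - 10*h - 24) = (h - 4)*(h - 3)*(h^2 + 6*h + 8) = (h - 4)*(h - 3)*(h + 2)*(h + 4)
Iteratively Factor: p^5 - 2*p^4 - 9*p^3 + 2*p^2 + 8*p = (p + 1)*(p^4 - 3*p^3 - 6*p^2 + 8*p) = (p - 4)*(p + 1)*(p^3 + p^2 - 2*p) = (p - 4)*(p + 1)*(p + 2)*(p^2 - p) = p*(p - 4)*(p + 1)*(p + 2)*(p - 1)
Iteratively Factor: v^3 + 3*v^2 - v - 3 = (v + 1)*(v^2 + 2*v - 3) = (v + 1)*(v + 3)*(v - 1)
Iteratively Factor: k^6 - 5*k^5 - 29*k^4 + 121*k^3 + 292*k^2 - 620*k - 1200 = (k - 5)*(k^5 - 29*k^3 - 24*k^2 + 172*k + 240) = (k - 5)^2*(k^4 + 5*k^3 - 4*k^2 - 44*k - 48) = (k - 5)^2*(k - 3)*(k^3 + 8*k^2 + 20*k + 16) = (k - 5)^2*(k - 3)*(k + 2)*(k^2 + 6*k + 8) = (k - 5)^2*(k - 3)*(k + 2)^2*(k + 4)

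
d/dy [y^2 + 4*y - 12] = 2*y + 4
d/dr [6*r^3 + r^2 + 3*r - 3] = 18*r^2 + 2*r + 3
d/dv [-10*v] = -10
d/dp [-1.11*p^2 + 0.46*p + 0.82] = 0.46 - 2.22*p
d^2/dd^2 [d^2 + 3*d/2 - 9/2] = 2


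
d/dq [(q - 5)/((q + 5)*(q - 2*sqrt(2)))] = ((5 - q)*(q + 5) + (5 - q)*(q - 2*sqrt(2)) + (q + 5)*(q - 2*sqrt(2)))/((q + 5)^2*(q - 2*sqrt(2))^2)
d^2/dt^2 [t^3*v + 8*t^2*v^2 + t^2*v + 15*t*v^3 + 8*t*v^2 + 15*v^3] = 2*v*(3*t + 8*v + 1)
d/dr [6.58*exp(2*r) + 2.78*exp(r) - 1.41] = (13.16*exp(r) + 2.78)*exp(r)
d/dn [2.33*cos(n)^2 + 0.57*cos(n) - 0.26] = -(4.66*cos(n) + 0.57)*sin(n)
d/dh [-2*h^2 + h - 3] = 1 - 4*h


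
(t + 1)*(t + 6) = t^2 + 7*t + 6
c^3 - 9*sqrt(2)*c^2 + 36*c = c*(c - 6*sqrt(2))*(c - 3*sqrt(2))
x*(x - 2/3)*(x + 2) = x^3 + 4*x^2/3 - 4*x/3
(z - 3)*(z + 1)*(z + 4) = z^3 + 2*z^2 - 11*z - 12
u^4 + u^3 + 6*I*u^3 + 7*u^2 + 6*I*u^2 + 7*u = u*(u + 1)*(u - I)*(u + 7*I)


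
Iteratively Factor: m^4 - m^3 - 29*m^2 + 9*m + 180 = (m - 3)*(m^3 + 2*m^2 - 23*m - 60) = (m - 3)*(m + 4)*(m^2 - 2*m - 15) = (m - 3)*(m + 3)*(m + 4)*(m - 5)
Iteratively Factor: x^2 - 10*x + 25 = (x - 5)*(x - 5)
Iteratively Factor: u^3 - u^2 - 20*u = (u)*(u^2 - u - 20) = u*(u - 5)*(u + 4)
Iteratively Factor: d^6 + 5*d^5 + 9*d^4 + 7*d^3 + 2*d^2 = (d + 2)*(d^5 + 3*d^4 + 3*d^3 + d^2) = d*(d + 2)*(d^4 + 3*d^3 + 3*d^2 + d) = d*(d + 1)*(d + 2)*(d^3 + 2*d^2 + d) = d*(d + 1)^2*(d + 2)*(d^2 + d) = d^2*(d + 1)^2*(d + 2)*(d + 1)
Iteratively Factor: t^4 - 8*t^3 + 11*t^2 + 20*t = (t + 1)*(t^3 - 9*t^2 + 20*t) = (t - 4)*(t + 1)*(t^2 - 5*t) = t*(t - 4)*(t + 1)*(t - 5)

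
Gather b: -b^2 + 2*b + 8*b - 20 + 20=-b^2 + 10*b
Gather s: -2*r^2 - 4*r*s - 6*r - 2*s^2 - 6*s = -2*r^2 - 6*r - 2*s^2 + s*(-4*r - 6)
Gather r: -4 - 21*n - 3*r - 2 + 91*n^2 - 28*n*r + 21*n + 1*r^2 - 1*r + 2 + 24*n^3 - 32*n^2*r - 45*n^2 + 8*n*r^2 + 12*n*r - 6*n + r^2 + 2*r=24*n^3 + 46*n^2 - 6*n + r^2*(8*n + 2) + r*(-32*n^2 - 16*n - 2) - 4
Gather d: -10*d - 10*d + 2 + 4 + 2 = 8 - 20*d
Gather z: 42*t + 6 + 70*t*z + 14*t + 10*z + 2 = 56*t + z*(70*t + 10) + 8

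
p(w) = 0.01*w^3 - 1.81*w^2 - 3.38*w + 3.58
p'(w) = 0.03*w^2 - 3.62*w - 3.38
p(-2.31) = 1.61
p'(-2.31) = 5.14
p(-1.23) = 4.98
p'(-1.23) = 1.12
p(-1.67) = 4.13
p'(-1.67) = 2.75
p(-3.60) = -8.18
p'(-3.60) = 10.04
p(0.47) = 1.59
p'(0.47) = -5.07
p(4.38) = -45.11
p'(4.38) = -18.66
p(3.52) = -30.31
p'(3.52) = -15.75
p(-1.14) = 5.07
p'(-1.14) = 0.79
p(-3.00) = -2.84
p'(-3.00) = 7.75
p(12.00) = -280.34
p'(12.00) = -42.50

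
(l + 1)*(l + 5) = l^2 + 6*l + 5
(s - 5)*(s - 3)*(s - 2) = s^3 - 10*s^2 + 31*s - 30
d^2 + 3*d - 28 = (d - 4)*(d + 7)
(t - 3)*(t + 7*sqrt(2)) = t^2 - 3*t + 7*sqrt(2)*t - 21*sqrt(2)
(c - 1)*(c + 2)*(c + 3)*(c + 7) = c^4 + 11*c^3 + 29*c^2 + c - 42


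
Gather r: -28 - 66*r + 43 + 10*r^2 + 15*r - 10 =10*r^2 - 51*r + 5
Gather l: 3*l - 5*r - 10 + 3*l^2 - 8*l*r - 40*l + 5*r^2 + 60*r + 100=3*l^2 + l*(-8*r - 37) + 5*r^2 + 55*r + 90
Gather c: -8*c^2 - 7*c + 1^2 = -8*c^2 - 7*c + 1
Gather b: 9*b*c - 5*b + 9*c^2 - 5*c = b*(9*c - 5) + 9*c^2 - 5*c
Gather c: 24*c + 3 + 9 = 24*c + 12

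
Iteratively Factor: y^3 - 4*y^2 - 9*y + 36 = (y - 4)*(y^2 - 9) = (y - 4)*(y - 3)*(y + 3)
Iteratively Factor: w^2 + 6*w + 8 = (w + 4)*(w + 2)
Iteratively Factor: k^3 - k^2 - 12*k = (k - 4)*(k^2 + 3*k) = k*(k - 4)*(k + 3)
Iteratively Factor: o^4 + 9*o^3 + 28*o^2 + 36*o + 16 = (o + 1)*(o^3 + 8*o^2 + 20*o + 16) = (o + 1)*(o + 2)*(o^2 + 6*o + 8) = (o + 1)*(o + 2)*(o + 4)*(o + 2)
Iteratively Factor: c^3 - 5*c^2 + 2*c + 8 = (c + 1)*(c^2 - 6*c + 8) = (c - 2)*(c + 1)*(c - 4)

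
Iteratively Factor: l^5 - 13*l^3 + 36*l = (l + 3)*(l^4 - 3*l^3 - 4*l^2 + 12*l) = (l - 2)*(l + 3)*(l^3 - l^2 - 6*l) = (l - 3)*(l - 2)*(l + 3)*(l^2 + 2*l) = (l - 3)*(l - 2)*(l + 2)*(l + 3)*(l)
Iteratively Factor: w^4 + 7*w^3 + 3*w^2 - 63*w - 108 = (w + 3)*(w^3 + 4*w^2 - 9*w - 36) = (w - 3)*(w + 3)*(w^2 + 7*w + 12) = (w - 3)*(w + 3)^2*(w + 4)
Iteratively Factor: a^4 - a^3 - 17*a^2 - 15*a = (a + 3)*(a^3 - 4*a^2 - 5*a) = a*(a + 3)*(a^2 - 4*a - 5) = a*(a - 5)*(a + 3)*(a + 1)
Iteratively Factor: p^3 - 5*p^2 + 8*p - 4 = (p - 2)*(p^2 - 3*p + 2) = (p - 2)*(p - 1)*(p - 2)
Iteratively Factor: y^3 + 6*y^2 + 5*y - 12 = (y + 3)*(y^2 + 3*y - 4) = (y - 1)*(y + 3)*(y + 4)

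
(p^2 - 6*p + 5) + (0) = p^2 - 6*p + 5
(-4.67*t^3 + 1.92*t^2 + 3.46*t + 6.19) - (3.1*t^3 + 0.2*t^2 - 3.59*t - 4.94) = -7.77*t^3 + 1.72*t^2 + 7.05*t + 11.13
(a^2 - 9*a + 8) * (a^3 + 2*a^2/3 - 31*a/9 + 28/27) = a^5 - 25*a^4/3 - 13*a^3/9 + 1009*a^2/27 - 332*a/9 + 224/27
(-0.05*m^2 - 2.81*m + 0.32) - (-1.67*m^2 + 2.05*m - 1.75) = 1.62*m^2 - 4.86*m + 2.07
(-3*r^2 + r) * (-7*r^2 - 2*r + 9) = 21*r^4 - r^3 - 29*r^2 + 9*r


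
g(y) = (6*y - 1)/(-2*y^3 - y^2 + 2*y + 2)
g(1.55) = -1.75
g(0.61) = 1.11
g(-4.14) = -0.22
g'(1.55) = 4.44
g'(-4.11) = -0.12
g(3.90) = -0.18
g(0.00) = -0.50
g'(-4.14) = -0.12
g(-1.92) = -1.45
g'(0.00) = 3.50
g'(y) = (6*y - 1)*(6*y^2 + 2*y - 2)/(-2*y^3 - y^2 + 2*y + 2)^2 + 6/(-2*y^3 - y^2 + 2*y + 2) = 2*(12*y^3 - y + 7)/(4*y^6 + 4*y^5 - 7*y^4 - 12*y^3 + 8*y + 4)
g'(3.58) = 0.12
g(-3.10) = -0.43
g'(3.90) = 0.09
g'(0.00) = 3.50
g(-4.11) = -0.22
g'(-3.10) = -0.33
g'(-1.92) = -2.04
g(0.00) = -0.50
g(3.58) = -0.21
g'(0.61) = 3.18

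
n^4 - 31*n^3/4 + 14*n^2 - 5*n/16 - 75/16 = (n - 5)*(n - 5/2)*(n - 3/4)*(n + 1/2)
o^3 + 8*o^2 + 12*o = o*(o + 2)*(o + 6)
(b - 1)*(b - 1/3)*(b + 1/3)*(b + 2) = b^4 + b^3 - 19*b^2/9 - b/9 + 2/9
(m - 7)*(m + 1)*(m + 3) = m^3 - 3*m^2 - 25*m - 21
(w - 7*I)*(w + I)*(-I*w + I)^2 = -w^4 + 2*w^3 + 6*I*w^3 - 8*w^2 - 12*I*w^2 + 14*w + 6*I*w - 7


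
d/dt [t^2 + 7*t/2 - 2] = 2*t + 7/2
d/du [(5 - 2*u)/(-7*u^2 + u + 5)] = (14*u^2 - 2*u - (2*u - 5)*(14*u - 1) - 10)/(-7*u^2 + u + 5)^2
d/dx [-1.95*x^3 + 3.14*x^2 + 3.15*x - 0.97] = -5.85*x^2 + 6.28*x + 3.15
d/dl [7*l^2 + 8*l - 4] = 14*l + 8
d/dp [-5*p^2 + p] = 1 - 10*p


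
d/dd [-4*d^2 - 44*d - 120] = -8*d - 44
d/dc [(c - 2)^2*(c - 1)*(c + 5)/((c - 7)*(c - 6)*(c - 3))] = (c^6 - 32*c^5 + 260*c^4 - 576*c^3 - 741*c^2 + 3644*c - 2916)/(c^6 - 32*c^5 + 418*c^4 - 2844*c^3 + 10593*c^2 - 20412*c + 15876)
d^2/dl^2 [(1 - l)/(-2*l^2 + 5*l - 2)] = 2*((7 - 6*l)*(2*l^2 - 5*l + 2) + (l - 1)*(4*l - 5)^2)/(2*l^2 - 5*l + 2)^3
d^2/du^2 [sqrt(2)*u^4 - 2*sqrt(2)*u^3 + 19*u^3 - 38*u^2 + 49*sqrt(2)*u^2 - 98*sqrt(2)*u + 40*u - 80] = 12*sqrt(2)*u^2 - 12*sqrt(2)*u + 114*u - 76 + 98*sqrt(2)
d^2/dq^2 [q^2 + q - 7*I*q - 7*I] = 2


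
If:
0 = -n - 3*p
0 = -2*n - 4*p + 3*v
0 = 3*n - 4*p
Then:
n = 0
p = 0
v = 0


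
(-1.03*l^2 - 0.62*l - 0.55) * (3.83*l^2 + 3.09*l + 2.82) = -3.9449*l^4 - 5.5573*l^3 - 6.9269*l^2 - 3.4479*l - 1.551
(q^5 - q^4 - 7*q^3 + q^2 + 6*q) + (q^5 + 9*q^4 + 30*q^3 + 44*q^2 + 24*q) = 2*q^5 + 8*q^4 + 23*q^3 + 45*q^2 + 30*q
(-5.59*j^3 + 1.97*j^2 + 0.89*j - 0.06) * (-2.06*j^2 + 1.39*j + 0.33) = 11.5154*j^5 - 11.8283*j^4 - 0.9398*j^3 + 2.0108*j^2 + 0.2103*j - 0.0198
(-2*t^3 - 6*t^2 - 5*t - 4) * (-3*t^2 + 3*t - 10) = 6*t^5 + 12*t^4 + 17*t^3 + 57*t^2 + 38*t + 40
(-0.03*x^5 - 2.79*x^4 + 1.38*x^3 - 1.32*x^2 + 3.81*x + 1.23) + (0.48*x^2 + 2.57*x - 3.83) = -0.03*x^5 - 2.79*x^4 + 1.38*x^3 - 0.84*x^2 + 6.38*x - 2.6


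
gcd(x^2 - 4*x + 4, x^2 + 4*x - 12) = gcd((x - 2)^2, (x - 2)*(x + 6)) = x - 2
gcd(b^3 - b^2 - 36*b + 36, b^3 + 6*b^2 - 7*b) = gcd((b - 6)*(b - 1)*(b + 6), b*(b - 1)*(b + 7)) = b - 1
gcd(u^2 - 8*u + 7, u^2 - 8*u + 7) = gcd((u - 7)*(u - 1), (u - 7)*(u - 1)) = u^2 - 8*u + 7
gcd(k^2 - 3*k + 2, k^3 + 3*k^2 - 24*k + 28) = k - 2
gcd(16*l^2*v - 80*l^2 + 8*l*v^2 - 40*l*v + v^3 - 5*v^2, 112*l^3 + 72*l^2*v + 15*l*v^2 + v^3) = 16*l^2 + 8*l*v + v^2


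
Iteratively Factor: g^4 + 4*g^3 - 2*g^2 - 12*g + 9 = (g + 3)*(g^3 + g^2 - 5*g + 3) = (g - 1)*(g + 3)*(g^2 + 2*g - 3) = (g - 1)*(g + 3)^2*(g - 1)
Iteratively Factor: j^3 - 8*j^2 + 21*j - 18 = (j - 2)*(j^2 - 6*j + 9) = (j - 3)*(j - 2)*(j - 3)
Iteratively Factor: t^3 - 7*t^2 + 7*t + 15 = (t - 5)*(t^2 - 2*t - 3) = (t - 5)*(t - 3)*(t + 1)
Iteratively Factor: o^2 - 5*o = (o)*(o - 5)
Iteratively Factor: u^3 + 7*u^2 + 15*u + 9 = (u + 3)*(u^2 + 4*u + 3) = (u + 1)*(u + 3)*(u + 3)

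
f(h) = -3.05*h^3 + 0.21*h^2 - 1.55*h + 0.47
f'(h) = -9.15*h^2 + 0.42*h - 1.55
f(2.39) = -43.67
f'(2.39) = -52.81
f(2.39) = -43.67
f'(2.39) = -52.81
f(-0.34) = 1.14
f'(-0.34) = -2.75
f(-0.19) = 0.79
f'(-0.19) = -1.96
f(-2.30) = 42.26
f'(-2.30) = -50.92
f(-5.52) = 528.42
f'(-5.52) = -282.67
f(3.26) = -108.02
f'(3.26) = -97.42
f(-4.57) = 303.04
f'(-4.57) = -194.57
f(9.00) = -2219.92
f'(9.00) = -738.92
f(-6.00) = 676.13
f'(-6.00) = -333.47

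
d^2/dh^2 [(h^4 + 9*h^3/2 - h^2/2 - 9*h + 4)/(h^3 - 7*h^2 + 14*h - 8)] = 12*(11*h^3 - 48*h^2 + 24*h + 80)/(h^6 - 18*h^5 + 132*h^4 - 504*h^3 + 1056*h^2 - 1152*h + 512)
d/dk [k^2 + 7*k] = 2*k + 7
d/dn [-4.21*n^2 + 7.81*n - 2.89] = 7.81 - 8.42*n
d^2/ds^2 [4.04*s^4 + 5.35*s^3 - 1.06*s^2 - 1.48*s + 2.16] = 48.48*s^2 + 32.1*s - 2.12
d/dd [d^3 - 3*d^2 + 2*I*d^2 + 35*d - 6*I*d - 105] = 3*d^2 + d*(-6 + 4*I) + 35 - 6*I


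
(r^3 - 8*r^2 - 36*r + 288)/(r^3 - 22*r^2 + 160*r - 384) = (r + 6)/(r - 8)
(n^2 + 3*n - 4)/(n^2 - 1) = (n + 4)/(n + 1)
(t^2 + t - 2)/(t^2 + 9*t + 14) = (t - 1)/(t + 7)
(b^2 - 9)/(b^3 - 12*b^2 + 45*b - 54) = (b + 3)/(b^2 - 9*b + 18)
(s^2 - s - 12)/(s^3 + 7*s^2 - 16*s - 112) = (s + 3)/(s^2 + 11*s + 28)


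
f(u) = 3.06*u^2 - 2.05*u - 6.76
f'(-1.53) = -11.41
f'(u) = 6.12*u - 2.05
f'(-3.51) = -23.53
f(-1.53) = 3.54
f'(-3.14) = -21.27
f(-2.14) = 11.64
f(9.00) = 222.65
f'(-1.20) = -9.39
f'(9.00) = 53.03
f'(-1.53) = -11.41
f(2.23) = 3.89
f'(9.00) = 53.03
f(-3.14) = 29.85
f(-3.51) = 38.14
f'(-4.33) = -28.55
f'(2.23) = 11.60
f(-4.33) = 59.49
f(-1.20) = 0.11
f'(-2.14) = -15.15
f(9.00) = 222.65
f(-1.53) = 3.54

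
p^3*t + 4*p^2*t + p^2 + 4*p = p*(p + 4)*(p*t + 1)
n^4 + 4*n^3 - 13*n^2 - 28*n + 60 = (n - 2)^2*(n + 3)*(n + 5)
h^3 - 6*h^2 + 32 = (h - 4)^2*(h + 2)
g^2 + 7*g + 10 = (g + 2)*(g + 5)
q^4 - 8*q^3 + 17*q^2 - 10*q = q*(q - 5)*(q - 2)*(q - 1)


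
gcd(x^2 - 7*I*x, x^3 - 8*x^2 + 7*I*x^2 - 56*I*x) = x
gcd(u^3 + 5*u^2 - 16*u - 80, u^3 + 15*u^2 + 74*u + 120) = u^2 + 9*u + 20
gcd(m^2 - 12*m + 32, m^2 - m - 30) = 1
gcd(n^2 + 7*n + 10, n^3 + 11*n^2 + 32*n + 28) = n + 2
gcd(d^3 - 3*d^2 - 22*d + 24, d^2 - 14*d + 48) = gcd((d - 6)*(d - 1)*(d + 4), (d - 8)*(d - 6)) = d - 6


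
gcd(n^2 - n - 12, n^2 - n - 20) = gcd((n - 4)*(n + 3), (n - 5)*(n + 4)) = 1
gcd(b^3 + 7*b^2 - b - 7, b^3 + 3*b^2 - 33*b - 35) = b^2 + 8*b + 7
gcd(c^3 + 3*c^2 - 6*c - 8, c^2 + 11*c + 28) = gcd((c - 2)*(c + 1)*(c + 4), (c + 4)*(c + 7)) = c + 4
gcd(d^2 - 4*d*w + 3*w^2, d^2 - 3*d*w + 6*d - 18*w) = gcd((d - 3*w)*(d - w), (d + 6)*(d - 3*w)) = -d + 3*w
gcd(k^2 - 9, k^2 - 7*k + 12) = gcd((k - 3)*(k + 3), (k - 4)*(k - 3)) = k - 3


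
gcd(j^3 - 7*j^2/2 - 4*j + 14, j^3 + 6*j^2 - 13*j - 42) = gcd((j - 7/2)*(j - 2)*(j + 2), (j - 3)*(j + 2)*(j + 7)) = j + 2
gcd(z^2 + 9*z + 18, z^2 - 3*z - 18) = z + 3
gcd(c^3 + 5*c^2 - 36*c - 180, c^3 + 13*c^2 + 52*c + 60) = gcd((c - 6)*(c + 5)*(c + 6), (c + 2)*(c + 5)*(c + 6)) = c^2 + 11*c + 30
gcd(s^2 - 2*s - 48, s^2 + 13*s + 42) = s + 6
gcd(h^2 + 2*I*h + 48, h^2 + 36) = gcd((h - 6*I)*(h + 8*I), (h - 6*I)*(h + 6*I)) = h - 6*I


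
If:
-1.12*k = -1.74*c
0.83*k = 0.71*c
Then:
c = 0.00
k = 0.00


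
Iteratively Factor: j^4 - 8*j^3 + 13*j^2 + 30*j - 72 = (j + 2)*(j^3 - 10*j^2 + 33*j - 36) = (j - 4)*(j + 2)*(j^2 - 6*j + 9) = (j - 4)*(j - 3)*(j + 2)*(j - 3)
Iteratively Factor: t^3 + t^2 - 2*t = (t)*(t^2 + t - 2) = t*(t - 1)*(t + 2)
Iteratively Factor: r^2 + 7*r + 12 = (r + 4)*(r + 3)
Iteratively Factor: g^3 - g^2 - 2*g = (g)*(g^2 - g - 2) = g*(g - 2)*(g + 1)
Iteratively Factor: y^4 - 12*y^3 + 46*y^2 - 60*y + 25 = (y - 1)*(y^3 - 11*y^2 + 35*y - 25) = (y - 1)^2*(y^2 - 10*y + 25) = (y - 5)*(y - 1)^2*(y - 5)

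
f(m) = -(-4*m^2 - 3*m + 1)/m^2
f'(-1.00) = -5.00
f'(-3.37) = -0.32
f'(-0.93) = -5.96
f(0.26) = 0.75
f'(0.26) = 69.41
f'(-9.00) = -0.04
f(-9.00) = 3.65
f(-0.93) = -0.38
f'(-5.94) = -0.09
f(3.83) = 4.72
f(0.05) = -336.00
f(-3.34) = 3.01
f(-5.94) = 3.47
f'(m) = -(-8*m - 3)/m^2 + 2*(-4*m^2 - 3*m + 1)/m^3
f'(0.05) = 14800.00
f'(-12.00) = -0.02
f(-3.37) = 3.02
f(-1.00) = 0.00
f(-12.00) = 3.74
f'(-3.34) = -0.32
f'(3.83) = -0.17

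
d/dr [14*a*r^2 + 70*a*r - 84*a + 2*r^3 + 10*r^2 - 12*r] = 28*a*r + 70*a + 6*r^2 + 20*r - 12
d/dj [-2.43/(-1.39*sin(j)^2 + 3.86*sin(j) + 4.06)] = (9.3798 - 6.7554*sin(j))*cos(j)/(-1.39*sin(j)^2 + 3.86*sin(j) + 4.06)^2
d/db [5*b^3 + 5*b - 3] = 15*b^2 + 5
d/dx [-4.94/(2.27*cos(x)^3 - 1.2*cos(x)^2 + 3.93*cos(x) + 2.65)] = (-33.6414*cos(x)^2 + 11.856*cos(x) - 19.4142)*sin(x)/(2.27*cos(x)^3 - 1.2*cos(x)^2 + 3.93*cos(x) + 2.65)^2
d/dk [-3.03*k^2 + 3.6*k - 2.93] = 3.6 - 6.06*k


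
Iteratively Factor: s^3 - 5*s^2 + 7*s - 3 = (s - 1)*(s^2 - 4*s + 3) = (s - 3)*(s - 1)*(s - 1)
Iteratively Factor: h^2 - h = (h)*(h - 1)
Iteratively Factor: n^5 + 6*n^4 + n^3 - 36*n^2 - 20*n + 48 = (n + 3)*(n^4 + 3*n^3 - 8*n^2 - 12*n + 16) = (n + 3)*(n + 4)*(n^3 - n^2 - 4*n + 4) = (n - 2)*(n + 3)*(n + 4)*(n^2 + n - 2) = (n - 2)*(n - 1)*(n + 3)*(n + 4)*(n + 2)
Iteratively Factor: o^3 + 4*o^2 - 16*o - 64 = (o + 4)*(o^2 - 16) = (o - 4)*(o + 4)*(o + 4)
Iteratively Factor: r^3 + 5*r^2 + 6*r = (r + 2)*(r^2 + 3*r) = (r + 2)*(r + 3)*(r)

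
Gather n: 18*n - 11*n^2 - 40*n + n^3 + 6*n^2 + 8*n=n^3 - 5*n^2 - 14*n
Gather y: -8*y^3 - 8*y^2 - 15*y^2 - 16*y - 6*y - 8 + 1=-8*y^3 - 23*y^2 - 22*y - 7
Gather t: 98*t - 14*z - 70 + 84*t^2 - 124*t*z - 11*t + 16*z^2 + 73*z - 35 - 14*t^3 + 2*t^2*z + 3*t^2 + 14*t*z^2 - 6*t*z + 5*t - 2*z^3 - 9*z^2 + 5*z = -14*t^3 + t^2*(2*z + 87) + t*(14*z^2 - 130*z + 92) - 2*z^3 + 7*z^2 + 64*z - 105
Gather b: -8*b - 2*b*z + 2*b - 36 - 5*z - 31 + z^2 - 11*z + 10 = b*(-2*z - 6) + z^2 - 16*z - 57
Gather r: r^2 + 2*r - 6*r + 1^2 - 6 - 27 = r^2 - 4*r - 32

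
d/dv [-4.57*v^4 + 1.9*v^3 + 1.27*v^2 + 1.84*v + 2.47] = -18.28*v^3 + 5.7*v^2 + 2.54*v + 1.84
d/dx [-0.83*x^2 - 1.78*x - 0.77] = -1.66*x - 1.78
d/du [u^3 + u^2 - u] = 3*u^2 + 2*u - 1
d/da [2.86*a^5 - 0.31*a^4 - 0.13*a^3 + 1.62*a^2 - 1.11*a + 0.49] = 14.3*a^4 - 1.24*a^3 - 0.39*a^2 + 3.24*a - 1.11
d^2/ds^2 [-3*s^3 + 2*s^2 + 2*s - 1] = 4 - 18*s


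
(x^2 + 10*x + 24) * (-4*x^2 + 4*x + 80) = -4*x^4 - 36*x^3 + 24*x^2 + 896*x + 1920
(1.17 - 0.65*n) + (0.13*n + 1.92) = 3.09 - 0.52*n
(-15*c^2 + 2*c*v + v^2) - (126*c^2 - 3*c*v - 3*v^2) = -141*c^2 + 5*c*v + 4*v^2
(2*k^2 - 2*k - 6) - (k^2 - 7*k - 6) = k^2 + 5*k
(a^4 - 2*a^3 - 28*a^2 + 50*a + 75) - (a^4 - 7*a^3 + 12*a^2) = 5*a^3 - 40*a^2 + 50*a + 75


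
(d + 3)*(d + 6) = d^2 + 9*d + 18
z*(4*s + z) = 4*s*z + z^2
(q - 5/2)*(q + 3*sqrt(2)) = q^2 - 5*q/2 + 3*sqrt(2)*q - 15*sqrt(2)/2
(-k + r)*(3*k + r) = -3*k^2 + 2*k*r + r^2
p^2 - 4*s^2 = (p - 2*s)*(p + 2*s)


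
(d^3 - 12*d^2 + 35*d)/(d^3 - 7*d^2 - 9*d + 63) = d*(d - 5)/(d^2 - 9)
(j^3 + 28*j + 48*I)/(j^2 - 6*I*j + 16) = (j^2 - 2*I*j + 24)/(j - 8*I)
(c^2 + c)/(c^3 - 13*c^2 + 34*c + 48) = c/(c^2 - 14*c + 48)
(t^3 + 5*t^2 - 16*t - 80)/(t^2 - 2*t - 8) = (t^2 + 9*t + 20)/(t + 2)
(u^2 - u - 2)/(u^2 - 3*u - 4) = (u - 2)/(u - 4)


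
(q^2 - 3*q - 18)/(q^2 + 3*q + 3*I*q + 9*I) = (q - 6)/(q + 3*I)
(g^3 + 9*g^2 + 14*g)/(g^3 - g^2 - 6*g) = (g + 7)/(g - 3)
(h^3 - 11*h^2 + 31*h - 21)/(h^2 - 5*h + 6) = (h^2 - 8*h + 7)/(h - 2)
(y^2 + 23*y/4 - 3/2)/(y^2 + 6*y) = (y - 1/4)/y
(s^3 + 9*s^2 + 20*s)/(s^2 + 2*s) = (s^2 + 9*s + 20)/(s + 2)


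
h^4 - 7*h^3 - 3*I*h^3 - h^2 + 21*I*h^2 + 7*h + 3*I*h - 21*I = (h - 7)*(h - 1)*(h + 1)*(h - 3*I)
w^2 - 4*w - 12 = (w - 6)*(w + 2)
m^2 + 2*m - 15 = (m - 3)*(m + 5)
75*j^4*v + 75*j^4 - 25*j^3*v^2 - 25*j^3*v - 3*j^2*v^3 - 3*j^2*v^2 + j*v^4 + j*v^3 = (-5*j + v)*(-3*j + v)*(5*j + v)*(j*v + j)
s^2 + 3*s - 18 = (s - 3)*(s + 6)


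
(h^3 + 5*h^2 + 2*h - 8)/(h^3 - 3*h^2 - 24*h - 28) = (h^2 + 3*h - 4)/(h^2 - 5*h - 14)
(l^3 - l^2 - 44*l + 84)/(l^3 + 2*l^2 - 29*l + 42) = (l - 6)/(l - 3)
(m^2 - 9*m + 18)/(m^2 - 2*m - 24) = (m - 3)/(m + 4)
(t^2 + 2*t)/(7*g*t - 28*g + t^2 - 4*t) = t*(t + 2)/(7*g*t - 28*g + t^2 - 4*t)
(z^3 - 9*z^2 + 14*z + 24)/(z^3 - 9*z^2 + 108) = (z^2 - 3*z - 4)/(z^2 - 3*z - 18)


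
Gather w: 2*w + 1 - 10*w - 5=-8*w - 4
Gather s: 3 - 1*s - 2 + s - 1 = 0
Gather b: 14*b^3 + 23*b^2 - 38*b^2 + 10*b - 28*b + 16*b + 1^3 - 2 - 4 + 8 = 14*b^3 - 15*b^2 - 2*b + 3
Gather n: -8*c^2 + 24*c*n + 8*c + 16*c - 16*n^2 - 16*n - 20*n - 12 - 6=-8*c^2 + 24*c - 16*n^2 + n*(24*c - 36) - 18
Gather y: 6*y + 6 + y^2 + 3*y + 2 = y^2 + 9*y + 8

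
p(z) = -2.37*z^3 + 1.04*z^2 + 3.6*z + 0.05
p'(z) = -7.11*z^2 + 2.08*z + 3.6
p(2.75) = -31.47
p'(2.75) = -44.45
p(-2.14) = 20.34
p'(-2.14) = -33.41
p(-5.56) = 419.54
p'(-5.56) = -227.76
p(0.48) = 1.76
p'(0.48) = 2.96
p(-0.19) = -0.58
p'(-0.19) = 2.95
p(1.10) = 2.11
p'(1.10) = -2.72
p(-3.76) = 127.20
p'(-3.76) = -104.74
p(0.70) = 2.27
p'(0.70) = 1.57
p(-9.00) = 1779.62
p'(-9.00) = -591.03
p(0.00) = 0.05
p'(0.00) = 3.60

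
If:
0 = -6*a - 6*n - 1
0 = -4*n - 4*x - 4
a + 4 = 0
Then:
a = -4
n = 23/6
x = -29/6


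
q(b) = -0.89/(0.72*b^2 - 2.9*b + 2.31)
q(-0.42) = -0.24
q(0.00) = -0.39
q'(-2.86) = -0.02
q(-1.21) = -0.13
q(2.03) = 1.46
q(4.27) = -0.29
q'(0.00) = -0.48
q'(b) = -0.89*(2.9 - 1.44*b)/(0.72*b^2 - 2.9*b + 2.31)^2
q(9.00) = -0.03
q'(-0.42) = -0.23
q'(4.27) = 0.31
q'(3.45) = 2.41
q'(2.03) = 0.06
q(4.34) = -0.27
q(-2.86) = -0.05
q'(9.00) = 0.01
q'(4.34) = 0.28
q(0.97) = -5.10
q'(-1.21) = -0.09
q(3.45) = -1.02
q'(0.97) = -43.96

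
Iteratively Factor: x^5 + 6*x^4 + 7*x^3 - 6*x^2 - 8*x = (x + 1)*(x^4 + 5*x^3 + 2*x^2 - 8*x) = (x + 1)*(x + 2)*(x^3 + 3*x^2 - 4*x) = x*(x + 1)*(x + 2)*(x^2 + 3*x - 4) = x*(x - 1)*(x + 1)*(x + 2)*(x + 4)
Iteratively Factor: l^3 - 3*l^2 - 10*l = (l + 2)*(l^2 - 5*l) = l*(l + 2)*(l - 5)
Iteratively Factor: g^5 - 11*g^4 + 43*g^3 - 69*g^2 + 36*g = (g)*(g^4 - 11*g^3 + 43*g^2 - 69*g + 36) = g*(g - 1)*(g^3 - 10*g^2 + 33*g - 36) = g*(g - 3)*(g - 1)*(g^2 - 7*g + 12) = g*(g - 3)^2*(g - 1)*(g - 4)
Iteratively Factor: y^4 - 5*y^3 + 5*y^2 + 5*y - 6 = (y - 1)*(y^3 - 4*y^2 + y + 6) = (y - 2)*(y - 1)*(y^2 - 2*y - 3) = (y - 3)*(y - 2)*(y - 1)*(y + 1)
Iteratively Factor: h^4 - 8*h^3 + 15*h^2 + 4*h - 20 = (h - 5)*(h^3 - 3*h^2 + 4) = (h - 5)*(h - 2)*(h^2 - h - 2) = (h - 5)*(h - 2)^2*(h + 1)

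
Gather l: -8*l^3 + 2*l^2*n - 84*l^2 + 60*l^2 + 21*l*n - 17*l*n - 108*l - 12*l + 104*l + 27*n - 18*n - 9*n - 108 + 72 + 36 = -8*l^3 + l^2*(2*n - 24) + l*(4*n - 16)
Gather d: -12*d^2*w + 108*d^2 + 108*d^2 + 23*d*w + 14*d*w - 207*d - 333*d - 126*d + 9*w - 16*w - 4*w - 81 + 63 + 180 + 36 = d^2*(216 - 12*w) + d*(37*w - 666) - 11*w + 198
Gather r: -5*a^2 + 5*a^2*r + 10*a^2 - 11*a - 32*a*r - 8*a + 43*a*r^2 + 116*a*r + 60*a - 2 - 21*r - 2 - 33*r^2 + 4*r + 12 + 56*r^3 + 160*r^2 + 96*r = 5*a^2 + 41*a + 56*r^3 + r^2*(43*a + 127) + r*(5*a^2 + 84*a + 79) + 8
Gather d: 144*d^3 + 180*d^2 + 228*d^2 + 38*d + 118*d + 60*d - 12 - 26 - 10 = 144*d^3 + 408*d^2 + 216*d - 48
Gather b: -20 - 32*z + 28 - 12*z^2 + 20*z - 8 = -12*z^2 - 12*z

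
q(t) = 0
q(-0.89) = 0.00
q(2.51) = 0.00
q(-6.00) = 0.00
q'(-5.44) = 0.00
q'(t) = 0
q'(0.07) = 0.00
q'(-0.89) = 0.00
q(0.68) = 0.00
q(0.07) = 0.00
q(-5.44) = 0.00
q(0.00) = 0.00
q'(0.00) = 0.00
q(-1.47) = 0.00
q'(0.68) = 0.00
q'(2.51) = 0.00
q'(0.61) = 0.00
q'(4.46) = 0.00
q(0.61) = 0.00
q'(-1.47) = 0.00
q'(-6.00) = 0.00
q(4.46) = 0.00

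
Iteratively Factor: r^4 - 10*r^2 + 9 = (r - 1)*(r^3 + r^2 - 9*r - 9) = (r - 1)*(r + 3)*(r^2 - 2*r - 3) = (r - 3)*(r - 1)*(r + 3)*(r + 1)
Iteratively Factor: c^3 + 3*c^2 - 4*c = (c - 1)*(c^2 + 4*c) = (c - 1)*(c + 4)*(c)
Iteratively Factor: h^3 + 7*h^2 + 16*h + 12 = (h + 3)*(h^2 + 4*h + 4) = (h + 2)*(h + 3)*(h + 2)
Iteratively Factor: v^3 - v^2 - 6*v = (v + 2)*(v^2 - 3*v) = (v - 3)*(v + 2)*(v)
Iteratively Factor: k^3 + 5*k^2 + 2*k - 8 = (k + 2)*(k^2 + 3*k - 4) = (k - 1)*(k + 2)*(k + 4)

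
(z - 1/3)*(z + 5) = z^2 + 14*z/3 - 5/3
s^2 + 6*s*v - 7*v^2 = (s - v)*(s + 7*v)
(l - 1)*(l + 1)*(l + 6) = l^3 + 6*l^2 - l - 6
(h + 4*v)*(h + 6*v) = h^2 + 10*h*v + 24*v^2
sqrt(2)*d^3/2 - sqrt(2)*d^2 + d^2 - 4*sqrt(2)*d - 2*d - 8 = (d - 4)*(d + 2)*(sqrt(2)*d/2 + 1)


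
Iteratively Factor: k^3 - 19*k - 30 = (k - 5)*(k^2 + 5*k + 6) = (k - 5)*(k + 2)*(k + 3)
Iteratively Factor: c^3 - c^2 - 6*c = (c + 2)*(c^2 - 3*c) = (c - 3)*(c + 2)*(c)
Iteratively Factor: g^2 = (g)*(g)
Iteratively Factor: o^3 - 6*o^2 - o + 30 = (o + 2)*(o^2 - 8*o + 15) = (o - 3)*(o + 2)*(o - 5)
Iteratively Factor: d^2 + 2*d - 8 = (d + 4)*(d - 2)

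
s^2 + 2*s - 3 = (s - 1)*(s + 3)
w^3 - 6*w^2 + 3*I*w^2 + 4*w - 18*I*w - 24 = (w - 6)*(w - I)*(w + 4*I)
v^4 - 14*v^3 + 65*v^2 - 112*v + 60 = (v - 6)*(v - 5)*(v - 2)*(v - 1)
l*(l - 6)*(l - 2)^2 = l^4 - 10*l^3 + 28*l^2 - 24*l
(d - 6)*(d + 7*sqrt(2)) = d^2 - 6*d + 7*sqrt(2)*d - 42*sqrt(2)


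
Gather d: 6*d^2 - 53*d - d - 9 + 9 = 6*d^2 - 54*d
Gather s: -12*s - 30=-12*s - 30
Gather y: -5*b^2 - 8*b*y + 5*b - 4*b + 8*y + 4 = -5*b^2 + b + y*(8 - 8*b) + 4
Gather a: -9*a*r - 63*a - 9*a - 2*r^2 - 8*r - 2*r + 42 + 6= a*(-9*r - 72) - 2*r^2 - 10*r + 48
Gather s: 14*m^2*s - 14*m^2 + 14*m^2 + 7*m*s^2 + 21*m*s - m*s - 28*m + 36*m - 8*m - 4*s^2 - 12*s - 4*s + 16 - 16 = s^2*(7*m - 4) + s*(14*m^2 + 20*m - 16)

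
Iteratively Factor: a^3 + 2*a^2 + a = (a + 1)*(a^2 + a) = (a + 1)^2*(a)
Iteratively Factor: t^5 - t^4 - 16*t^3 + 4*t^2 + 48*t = (t - 4)*(t^4 + 3*t^3 - 4*t^2 - 12*t) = (t - 4)*(t + 3)*(t^3 - 4*t) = (t - 4)*(t + 2)*(t + 3)*(t^2 - 2*t) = t*(t - 4)*(t + 2)*(t + 3)*(t - 2)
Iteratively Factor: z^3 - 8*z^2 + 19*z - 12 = (z - 4)*(z^2 - 4*z + 3) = (z - 4)*(z - 1)*(z - 3)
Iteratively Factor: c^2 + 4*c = (c + 4)*(c)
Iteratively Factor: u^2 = (u)*(u)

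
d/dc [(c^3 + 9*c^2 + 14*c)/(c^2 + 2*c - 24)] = (c^4 + 4*c^3 - 68*c^2 - 432*c - 336)/(c^4 + 4*c^3 - 44*c^2 - 96*c + 576)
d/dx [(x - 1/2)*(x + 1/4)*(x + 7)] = 3*x^2 + 27*x/2 - 15/8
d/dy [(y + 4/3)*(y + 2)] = 2*y + 10/3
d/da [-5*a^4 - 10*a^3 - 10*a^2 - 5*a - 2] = -20*a^3 - 30*a^2 - 20*a - 5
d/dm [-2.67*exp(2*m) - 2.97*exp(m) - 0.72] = (-5.34*exp(m) - 2.97)*exp(m)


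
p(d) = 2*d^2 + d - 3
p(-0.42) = -3.07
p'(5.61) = 23.44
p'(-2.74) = -9.96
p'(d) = 4*d + 1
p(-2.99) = 11.89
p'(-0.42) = -0.68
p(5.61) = 65.55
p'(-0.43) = -0.72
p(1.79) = 5.20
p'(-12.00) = -47.00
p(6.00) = 75.00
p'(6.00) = 25.00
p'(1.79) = 8.16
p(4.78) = 47.48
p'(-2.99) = -10.96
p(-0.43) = -3.06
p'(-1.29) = -4.16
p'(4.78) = 20.12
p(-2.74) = 9.28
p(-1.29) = -0.96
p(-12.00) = 273.00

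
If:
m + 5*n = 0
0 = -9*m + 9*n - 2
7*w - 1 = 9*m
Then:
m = -5/27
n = 1/27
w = -2/21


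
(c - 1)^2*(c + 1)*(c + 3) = c^4 + 2*c^3 - 4*c^2 - 2*c + 3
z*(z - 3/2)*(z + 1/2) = z^3 - z^2 - 3*z/4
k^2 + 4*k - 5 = (k - 1)*(k + 5)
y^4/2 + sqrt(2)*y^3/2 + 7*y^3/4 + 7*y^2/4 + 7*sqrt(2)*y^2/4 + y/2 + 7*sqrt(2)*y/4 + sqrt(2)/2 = (y/2 + 1/2)*(y + 1/2)*(y + 2)*(y + sqrt(2))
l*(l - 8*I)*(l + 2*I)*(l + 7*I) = l^4 + I*l^3 + 58*l^2 + 112*I*l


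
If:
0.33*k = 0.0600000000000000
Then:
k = 0.18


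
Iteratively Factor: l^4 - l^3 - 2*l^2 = (l + 1)*(l^3 - 2*l^2) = (l - 2)*(l + 1)*(l^2) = l*(l - 2)*(l + 1)*(l)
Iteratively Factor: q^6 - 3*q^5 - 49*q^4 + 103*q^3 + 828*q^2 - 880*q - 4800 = (q - 5)*(q^5 + 2*q^4 - 39*q^3 - 92*q^2 + 368*q + 960) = (q - 5)*(q + 3)*(q^4 - q^3 - 36*q^2 + 16*q + 320) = (q - 5)*(q + 3)*(q + 4)*(q^3 - 5*q^2 - 16*q + 80) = (q - 5)*(q + 3)*(q + 4)^2*(q^2 - 9*q + 20) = (q - 5)^2*(q + 3)*(q + 4)^2*(q - 4)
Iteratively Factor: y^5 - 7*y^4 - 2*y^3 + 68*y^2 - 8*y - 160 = (y - 5)*(y^4 - 2*y^3 - 12*y^2 + 8*y + 32) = (y - 5)*(y - 2)*(y^3 - 12*y - 16) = (y - 5)*(y - 4)*(y - 2)*(y^2 + 4*y + 4) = (y - 5)*(y - 4)*(y - 2)*(y + 2)*(y + 2)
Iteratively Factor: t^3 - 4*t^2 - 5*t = (t)*(t^2 - 4*t - 5) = t*(t + 1)*(t - 5)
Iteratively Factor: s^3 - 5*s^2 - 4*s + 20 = (s - 5)*(s^2 - 4) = (s - 5)*(s + 2)*(s - 2)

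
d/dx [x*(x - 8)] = 2*x - 8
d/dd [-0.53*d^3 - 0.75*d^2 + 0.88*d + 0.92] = -1.59*d^2 - 1.5*d + 0.88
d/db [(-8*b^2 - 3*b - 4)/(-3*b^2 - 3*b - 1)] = (15*b^2 - 8*b - 9)/(9*b^4 + 18*b^3 + 15*b^2 + 6*b + 1)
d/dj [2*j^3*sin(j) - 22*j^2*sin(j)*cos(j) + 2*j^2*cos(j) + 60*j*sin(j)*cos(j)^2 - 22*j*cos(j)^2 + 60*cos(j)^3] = 2*j^3*cos(j) + 4*j^2*sin(j) - 44*j^2*cos(j)^2 + 22*j^2 + 180*j*cos(j)^3 - 116*j*cos(j) - 120*sin(j)*cos(j)^2 - 22*cos(j)^2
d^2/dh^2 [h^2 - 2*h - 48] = 2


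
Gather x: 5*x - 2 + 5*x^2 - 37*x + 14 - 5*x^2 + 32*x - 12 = 0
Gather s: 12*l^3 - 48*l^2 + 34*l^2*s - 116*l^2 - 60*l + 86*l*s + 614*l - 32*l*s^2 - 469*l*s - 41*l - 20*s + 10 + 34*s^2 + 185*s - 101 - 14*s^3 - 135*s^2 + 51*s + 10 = 12*l^3 - 164*l^2 + 513*l - 14*s^3 + s^2*(-32*l - 101) + s*(34*l^2 - 383*l + 216) - 81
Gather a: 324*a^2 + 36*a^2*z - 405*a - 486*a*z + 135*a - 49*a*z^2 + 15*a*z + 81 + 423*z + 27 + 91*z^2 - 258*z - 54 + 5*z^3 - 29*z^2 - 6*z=a^2*(36*z + 324) + a*(-49*z^2 - 471*z - 270) + 5*z^3 + 62*z^2 + 159*z + 54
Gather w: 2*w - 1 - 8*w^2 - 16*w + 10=-8*w^2 - 14*w + 9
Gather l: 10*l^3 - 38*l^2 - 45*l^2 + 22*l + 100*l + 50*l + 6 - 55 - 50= 10*l^3 - 83*l^2 + 172*l - 99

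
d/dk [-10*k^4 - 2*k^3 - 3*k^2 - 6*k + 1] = -40*k^3 - 6*k^2 - 6*k - 6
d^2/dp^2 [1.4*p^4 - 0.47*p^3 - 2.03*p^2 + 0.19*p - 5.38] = 16.8*p^2 - 2.82*p - 4.06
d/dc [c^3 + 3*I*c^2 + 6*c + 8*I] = 3*c^2 + 6*I*c + 6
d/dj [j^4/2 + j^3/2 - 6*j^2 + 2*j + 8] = 2*j^3 + 3*j^2/2 - 12*j + 2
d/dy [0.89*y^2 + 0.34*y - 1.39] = 1.78*y + 0.34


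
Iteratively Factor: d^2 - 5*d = (d - 5)*(d)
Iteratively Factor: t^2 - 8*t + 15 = (t - 3)*(t - 5)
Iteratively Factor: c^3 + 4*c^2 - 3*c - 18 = (c + 3)*(c^2 + c - 6) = (c - 2)*(c + 3)*(c + 3)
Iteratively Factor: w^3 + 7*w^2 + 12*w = (w)*(w^2 + 7*w + 12) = w*(w + 3)*(w + 4)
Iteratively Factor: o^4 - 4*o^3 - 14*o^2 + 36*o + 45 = (o + 3)*(o^3 - 7*o^2 + 7*o + 15) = (o - 3)*(o + 3)*(o^2 - 4*o - 5) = (o - 5)*(o - 3)*(o + 3)*(o + 1)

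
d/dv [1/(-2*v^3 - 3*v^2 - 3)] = 6*v*(v + 1)/(2*v^3 + 3*v^2 + 3)^2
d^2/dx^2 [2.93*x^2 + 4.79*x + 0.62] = 5.86000000000000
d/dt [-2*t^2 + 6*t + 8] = 6 - 4*t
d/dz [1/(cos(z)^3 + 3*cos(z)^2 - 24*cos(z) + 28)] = 3*(cos(z) + 4)*sin(z)/((cos(z) - 2)^3*(cos(z) + 7)^2)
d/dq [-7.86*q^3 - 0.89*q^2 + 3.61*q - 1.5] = -23.58*q^2 - 1.78*q + 3.61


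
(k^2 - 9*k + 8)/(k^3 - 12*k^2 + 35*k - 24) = 1/(k - 3)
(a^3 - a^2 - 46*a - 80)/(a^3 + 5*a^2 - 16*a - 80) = (a^2 - 6*a - 16)/(a^2 - 16)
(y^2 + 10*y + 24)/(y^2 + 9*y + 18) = (y + 4)/(y + 3)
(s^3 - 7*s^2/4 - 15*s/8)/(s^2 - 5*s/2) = s + 3/4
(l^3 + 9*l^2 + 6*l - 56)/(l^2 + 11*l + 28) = l - 2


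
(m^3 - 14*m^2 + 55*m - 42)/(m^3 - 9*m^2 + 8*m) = (m^2 - 13*m + 42)/(m*(m - 8))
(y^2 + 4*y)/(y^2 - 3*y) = (y + 4)/(y - 3)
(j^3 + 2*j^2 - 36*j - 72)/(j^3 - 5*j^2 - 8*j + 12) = (j + 6)/(j - 1)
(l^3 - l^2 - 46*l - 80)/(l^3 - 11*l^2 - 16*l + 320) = (l + 2)/(l - 8)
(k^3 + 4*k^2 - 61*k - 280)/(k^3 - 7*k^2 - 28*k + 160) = (k + 7)/(k - 4)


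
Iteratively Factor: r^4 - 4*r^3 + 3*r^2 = (r)*(r^3 - 4*r^2 + 3*r) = r*(r - 3)*(r^2 - r) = r^2*(r - 3)*(r - 1)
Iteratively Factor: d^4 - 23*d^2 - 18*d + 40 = (d - 5)*(d^3 + 5*d^2 + 2*d - 8) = (d - 5)*(d + 4)*(d^2 + d - 2) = (d - 5)*(d + 2)*(d + 4)*(d - 1)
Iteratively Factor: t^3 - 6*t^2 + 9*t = (t - 3)*(t^2 - 3*t) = (t - 3)^2*(t)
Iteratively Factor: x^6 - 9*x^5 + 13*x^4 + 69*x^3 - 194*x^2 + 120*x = (x - 5)*(x^5 - 4*x^4 - 7*x^3 + 34*x^2 - 24*x) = (x - 5)*(x - 2)*(x^4 - 2*x^3 - 11*x^2 + 12*x) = (x - 5)*(x - 4)*(x - 2)*(x^3 + 2*x^2 - 3*x) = (x - 5)*(x - 4)*(x - 2)*(x + 3)*(x^2 - x) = x*(x - 5)*(x - 4)*(x - 2)*(x + 3)*(x - 1)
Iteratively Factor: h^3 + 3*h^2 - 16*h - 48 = (h - 4)*(h^2 + 7*h + 12) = (h - 4)*(h + 4)*(h + 3)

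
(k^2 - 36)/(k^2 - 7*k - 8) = (36 - k^2)/(-k^2 + 7*k + 8)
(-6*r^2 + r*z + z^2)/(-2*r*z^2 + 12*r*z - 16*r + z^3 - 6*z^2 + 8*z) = (3*r + z)/(z^2 - 6*z + 8)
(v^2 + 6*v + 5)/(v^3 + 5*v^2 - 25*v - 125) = (v + 1)/(v^2 - 25)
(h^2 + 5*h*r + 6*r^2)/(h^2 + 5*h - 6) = (h^2 + 5*h*r + 6*r^2)/(h^2 + 5*h - 6)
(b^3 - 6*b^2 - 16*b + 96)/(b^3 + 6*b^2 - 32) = (b^2 - 10*b + 24)/(b^2 + 2*b - 8)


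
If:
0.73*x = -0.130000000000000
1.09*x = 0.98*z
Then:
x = -0.18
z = -0.20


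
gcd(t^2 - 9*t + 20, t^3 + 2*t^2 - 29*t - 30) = t - 5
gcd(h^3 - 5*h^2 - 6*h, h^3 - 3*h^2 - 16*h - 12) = h^2 - 5*h - 6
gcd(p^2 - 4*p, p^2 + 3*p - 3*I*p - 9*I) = 1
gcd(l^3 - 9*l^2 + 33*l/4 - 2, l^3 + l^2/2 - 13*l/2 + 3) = l - 1/2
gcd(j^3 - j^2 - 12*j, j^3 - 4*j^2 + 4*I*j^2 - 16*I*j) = j^2 - 4*j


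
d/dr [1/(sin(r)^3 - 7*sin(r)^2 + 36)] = (14 - 3*sin(r))*sin(r)*cos(r)/(sin(r)^3 - 7*sin(r)^2 + 36)^2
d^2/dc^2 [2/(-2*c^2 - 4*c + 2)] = 2*(c^2 + 2*c - 4*(c + 1)^2 - 1)/(c^2 + 2*c - 1)^3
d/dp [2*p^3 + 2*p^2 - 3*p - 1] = 6*p^2 + 4*p - 3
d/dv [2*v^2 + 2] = 4*v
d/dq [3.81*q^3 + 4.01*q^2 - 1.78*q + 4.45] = 11.43*q^2 + 8.02*q - 1.78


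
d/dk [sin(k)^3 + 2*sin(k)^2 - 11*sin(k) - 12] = (3*sin(k)^2 + 4*sin(k) - 11)*cos(k)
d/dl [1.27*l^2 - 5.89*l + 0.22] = 2.54*l - 5.89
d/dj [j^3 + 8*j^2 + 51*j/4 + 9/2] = 3*j^2 + 16*j + 51/4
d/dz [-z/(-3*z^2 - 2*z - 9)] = 3*(3 - z^2)/(9*z^4 + 12*z^3 + 58*z^2 + 36*z + 81)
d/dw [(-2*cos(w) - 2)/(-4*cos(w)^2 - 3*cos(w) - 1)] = 2*(-4*sin(w)^2 + 8*cos(w) + 6)*sin(w)/(4*cos(w)^2 + 3*cos(w) + 1)^2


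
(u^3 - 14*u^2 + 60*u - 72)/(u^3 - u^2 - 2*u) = (u^2 - 12*u + 36)/(u*(u + 1))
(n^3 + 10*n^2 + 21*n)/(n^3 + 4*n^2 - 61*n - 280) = n*(n + 3)/(n^2 - 3*n - 40)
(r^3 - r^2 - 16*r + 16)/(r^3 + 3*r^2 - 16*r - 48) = (r - 1)/(r + 3)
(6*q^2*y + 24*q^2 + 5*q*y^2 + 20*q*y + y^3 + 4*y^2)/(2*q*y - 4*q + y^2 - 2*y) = (3*q*y + 12*q + y^2 + 4*y)/(y - 2)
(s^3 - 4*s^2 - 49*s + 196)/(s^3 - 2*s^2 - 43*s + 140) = (s - 7)/(s - 5)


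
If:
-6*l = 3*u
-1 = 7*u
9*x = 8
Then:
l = 1/14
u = -1/7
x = 8/9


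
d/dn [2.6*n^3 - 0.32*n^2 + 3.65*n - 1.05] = 7.8*n^2 - 0.64*n + 3.65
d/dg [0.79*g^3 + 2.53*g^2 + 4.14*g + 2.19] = 2.37*g^2 + 5.06*g + 4.14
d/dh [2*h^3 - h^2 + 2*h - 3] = 6*h^2 - 2*h + 2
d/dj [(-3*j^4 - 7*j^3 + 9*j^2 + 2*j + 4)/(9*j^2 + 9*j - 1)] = 2*(-27*j^5 - 72*j^4 - 57*j^3 + 42*j^2 - 45*j - 19)/(81*j^4 + 162*j^3 + 63*j^2 - 18*j + 1)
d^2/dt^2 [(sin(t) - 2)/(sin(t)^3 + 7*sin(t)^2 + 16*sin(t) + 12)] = (-4*sin(t)^5 + 13*sin(t)^4 + 139*sin(t)^3 + 134*sin(t)^2 - 290*sin(t) - 268)/((sin(t) + 2)^4*(sin(t) + 3)^3)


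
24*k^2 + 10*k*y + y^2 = (4*k + y)*(6*k + y)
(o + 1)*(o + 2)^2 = o^3 + 5*o^2 + 8*o + 4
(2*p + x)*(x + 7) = 2*p*x + 14*p + x^2 + 7*x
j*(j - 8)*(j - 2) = j^3 - 10*j^2 + 16*j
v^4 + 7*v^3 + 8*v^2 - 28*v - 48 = (v - 2)*(v + 2)*(v + 3)*(v + 4)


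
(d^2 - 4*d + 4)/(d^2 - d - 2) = (d - 2)/(d + 1)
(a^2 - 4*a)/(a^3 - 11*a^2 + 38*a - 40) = a/(a^2 - 7*a + 10)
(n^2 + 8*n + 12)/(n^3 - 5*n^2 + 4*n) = (n^2 + 8*n + 12)/(n*(n^2 - 5*n + 4))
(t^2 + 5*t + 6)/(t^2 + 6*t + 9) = (t + 2)/(t + 3)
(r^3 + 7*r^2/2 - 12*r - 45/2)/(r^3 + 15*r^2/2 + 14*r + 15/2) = (r - 3)/(r + 1)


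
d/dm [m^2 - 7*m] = 2*m - 7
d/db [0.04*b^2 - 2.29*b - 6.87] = 0.08*b - 2.29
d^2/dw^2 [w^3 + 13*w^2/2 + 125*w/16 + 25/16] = 6*w + 13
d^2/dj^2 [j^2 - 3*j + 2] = 2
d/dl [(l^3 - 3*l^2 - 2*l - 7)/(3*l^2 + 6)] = (l^4 + 8*l^2 + 2*l - 4)/(3*(l^4 + 4*l^2 + 4))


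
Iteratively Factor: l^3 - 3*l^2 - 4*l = (l)*(l^2 - 3*l - 4) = l*(l - 4)*(l + 1)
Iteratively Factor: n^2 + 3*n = (n + 3)*(n)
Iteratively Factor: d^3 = (d)*(d^2) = d^2*(d)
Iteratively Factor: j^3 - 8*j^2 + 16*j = (j - 4)*(j^2 - 4*j) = j*(j - 4)*(j - 4)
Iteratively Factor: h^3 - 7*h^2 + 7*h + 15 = (h - 3)*(h^2 - 4*h - 5) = (h - 3)*(h + 1)*(h - 5)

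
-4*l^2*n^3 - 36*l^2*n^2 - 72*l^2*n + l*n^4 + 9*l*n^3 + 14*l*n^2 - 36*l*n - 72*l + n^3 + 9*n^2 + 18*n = (-4*l + n)*(n + 3)*(n + 6)*(l*n + 1)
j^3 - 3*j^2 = j^2*(j - 3)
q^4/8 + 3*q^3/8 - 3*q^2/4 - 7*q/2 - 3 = (q/4 + 1/2)*(q/2 + 1)*(q - 3)*(q + 2)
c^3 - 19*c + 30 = (c - 3)*(c - 2)*(c + 5)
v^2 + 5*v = v*(v + 5)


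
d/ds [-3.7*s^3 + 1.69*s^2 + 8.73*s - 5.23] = -11.1*s^2 + 3.38*s + 8.73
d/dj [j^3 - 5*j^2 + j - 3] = 3*j^2 - 10*j + 1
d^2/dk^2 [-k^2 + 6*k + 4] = -2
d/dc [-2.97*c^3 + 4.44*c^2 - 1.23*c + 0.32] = -8.91*c^2 + 8.88*c - 1.23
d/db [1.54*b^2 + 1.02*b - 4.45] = 3.08*b + 1.02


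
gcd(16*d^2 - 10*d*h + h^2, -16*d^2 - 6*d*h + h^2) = 8*d - h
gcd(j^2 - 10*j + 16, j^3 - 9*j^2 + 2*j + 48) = j - 8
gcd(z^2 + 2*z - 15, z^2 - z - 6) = z - 3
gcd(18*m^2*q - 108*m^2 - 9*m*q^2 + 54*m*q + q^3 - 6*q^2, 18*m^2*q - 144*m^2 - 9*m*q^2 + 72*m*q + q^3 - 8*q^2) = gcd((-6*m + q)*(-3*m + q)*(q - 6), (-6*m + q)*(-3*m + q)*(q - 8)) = 18*m^2 - 9*m*q + q^2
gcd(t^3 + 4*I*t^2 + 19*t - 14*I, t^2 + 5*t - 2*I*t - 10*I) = t - 2*I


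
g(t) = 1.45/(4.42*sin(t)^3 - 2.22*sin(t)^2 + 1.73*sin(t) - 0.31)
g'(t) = 1.45*(-13.26*sin(t)^2*cos(t) + 4.44*sin(t)*cos(t) - 1.73*cos(t))/(4.42*sin(t)^3 - 2.22*sin(t)^2 + 1.73*sin(t) - 0.31)^2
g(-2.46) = -0.43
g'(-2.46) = 0.96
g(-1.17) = -0.20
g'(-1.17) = -0.18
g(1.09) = 0.57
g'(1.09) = -0.84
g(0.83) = 0.95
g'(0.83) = -2.36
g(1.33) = 0.44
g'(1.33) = -0.31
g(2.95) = -47.47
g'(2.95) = 2082.65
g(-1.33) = -0.18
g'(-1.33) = -0.10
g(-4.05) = 0.79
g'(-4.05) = 1.70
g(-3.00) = -2.37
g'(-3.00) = 10.08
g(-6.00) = 15.03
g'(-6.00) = -228.00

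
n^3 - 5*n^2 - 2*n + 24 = (n - 4)*(n - 3)*(n + 2)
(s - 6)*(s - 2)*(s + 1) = s^3 - 7*s^2 + 4*s + 12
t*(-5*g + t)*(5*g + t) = -25*g^2*t + t^3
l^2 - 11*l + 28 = (l - 7)*(l - 4)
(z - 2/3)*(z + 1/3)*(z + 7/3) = z^3 + 2*z^2 - z - 14/27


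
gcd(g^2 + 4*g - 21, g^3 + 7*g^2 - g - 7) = g + 7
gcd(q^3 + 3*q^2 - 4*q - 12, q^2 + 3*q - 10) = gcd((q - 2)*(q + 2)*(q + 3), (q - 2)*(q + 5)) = q - 2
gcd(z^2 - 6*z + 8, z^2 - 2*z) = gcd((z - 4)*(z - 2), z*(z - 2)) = z - 2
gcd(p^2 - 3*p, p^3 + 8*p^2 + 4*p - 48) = 1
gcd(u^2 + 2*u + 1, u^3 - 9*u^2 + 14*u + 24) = u + 1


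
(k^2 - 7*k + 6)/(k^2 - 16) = (k^2 - 7*k + 6)/(k^2 - 16)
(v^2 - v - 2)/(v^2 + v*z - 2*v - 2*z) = (v + 1)/(v + z)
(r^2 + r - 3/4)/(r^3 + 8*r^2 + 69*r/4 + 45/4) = (2*r - 1)/(2*r^2 + 13*r + 15)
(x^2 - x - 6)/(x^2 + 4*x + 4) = (x - 3)/(x + 2)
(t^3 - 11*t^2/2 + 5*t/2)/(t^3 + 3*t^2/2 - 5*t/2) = (2*t^2 - 11*t + 5)/(2*t^2 + 3*t - 5)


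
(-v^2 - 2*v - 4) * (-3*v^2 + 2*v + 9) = 3*v^4 + 4*v^3 - v^2 - 26*v - 36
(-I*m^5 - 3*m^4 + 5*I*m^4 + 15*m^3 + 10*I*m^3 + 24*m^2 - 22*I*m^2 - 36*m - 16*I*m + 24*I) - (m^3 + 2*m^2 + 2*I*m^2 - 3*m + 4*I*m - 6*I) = -I*m^5 - 3*m^4 + 5*I*m^4 + 14*m^3 + 10*I*m^3 + 22*m^2 - 24*I*m^2 - 33*m - 20*I*m + 30*I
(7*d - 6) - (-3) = 7*d - 3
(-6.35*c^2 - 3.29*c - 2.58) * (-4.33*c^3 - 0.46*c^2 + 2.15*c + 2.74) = 27.4955*c^5 + 17.1667*c^4 - 0.967699999999998*c^3 - 23.2857*c^2 - 14.5616*c - 7.0692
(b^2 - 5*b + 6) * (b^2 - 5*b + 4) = b^4 - 10*b^3 + 35*b^2 - 50*b + 24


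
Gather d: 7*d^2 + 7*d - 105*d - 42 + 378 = 7*d^2 - 98*d + 336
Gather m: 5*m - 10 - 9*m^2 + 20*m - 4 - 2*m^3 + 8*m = -2*m^3 - 9*m^2 + 33*m - 14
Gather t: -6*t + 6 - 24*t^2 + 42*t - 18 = -24*t^2 + 36*t - 12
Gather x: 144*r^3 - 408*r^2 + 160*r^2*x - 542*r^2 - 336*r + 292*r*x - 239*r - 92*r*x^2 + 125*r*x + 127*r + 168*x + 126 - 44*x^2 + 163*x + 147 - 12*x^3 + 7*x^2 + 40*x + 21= 144*r^3 - 950*r^2 - 448*r - 12*x^3 + x^2*(-92*r - 37) + x*(160*r^2 + 417*r + 371) + 294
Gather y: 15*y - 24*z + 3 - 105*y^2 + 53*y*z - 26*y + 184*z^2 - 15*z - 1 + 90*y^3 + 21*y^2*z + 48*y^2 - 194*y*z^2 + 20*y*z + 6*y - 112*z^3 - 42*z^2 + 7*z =90*y^3 + y^2*(21*z - 57) + y*(-194*z^2 + 73*z - 5) - 112*z^3 + 142*z^2 - 32*z + 2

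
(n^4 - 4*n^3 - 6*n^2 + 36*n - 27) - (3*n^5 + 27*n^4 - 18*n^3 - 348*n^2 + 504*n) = -3*n^5 - 26*n^4 + 14*n^3 + 342*n^2 - 468*n - 27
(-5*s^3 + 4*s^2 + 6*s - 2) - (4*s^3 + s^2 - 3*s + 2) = -9*s^3 + 3*s^2 + 9*s - 4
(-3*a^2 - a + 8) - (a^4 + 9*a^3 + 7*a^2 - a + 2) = -a^4 - 9*a^3 - 10*a^2 + 6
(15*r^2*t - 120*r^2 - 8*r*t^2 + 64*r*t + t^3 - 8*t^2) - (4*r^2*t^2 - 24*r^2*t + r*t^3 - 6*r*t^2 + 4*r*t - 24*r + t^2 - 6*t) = -4*r^2*t^2 + 39*r^2*t - 120*r^2 - r*t^3 - 2*r*t^2 + 60*r*t + 24*r + t^3 - 9*t^2 + 6*t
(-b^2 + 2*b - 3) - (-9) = -b^2 + 2*b + 6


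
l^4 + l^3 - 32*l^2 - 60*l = l*(l - 6)*(l + 2)*(l + 5)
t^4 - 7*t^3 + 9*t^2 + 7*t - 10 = (t - 5)*(t - 2)*(t - 1)*(t + 1)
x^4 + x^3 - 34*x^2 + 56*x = x*(x - 4)*(x - 2)*(x + 7)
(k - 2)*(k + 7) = k^2 + 5*k - 14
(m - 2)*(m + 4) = m^2 + 2*m - 8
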